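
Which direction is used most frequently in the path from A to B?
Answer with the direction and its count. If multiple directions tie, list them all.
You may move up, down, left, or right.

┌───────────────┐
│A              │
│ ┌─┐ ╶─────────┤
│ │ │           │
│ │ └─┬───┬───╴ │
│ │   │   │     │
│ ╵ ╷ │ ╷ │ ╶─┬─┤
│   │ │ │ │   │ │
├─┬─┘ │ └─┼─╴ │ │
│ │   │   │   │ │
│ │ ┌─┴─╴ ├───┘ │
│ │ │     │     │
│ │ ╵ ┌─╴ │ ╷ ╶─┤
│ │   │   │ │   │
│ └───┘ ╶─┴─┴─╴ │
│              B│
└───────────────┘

Directions: down, down, down, right, up, right, down, down, left, down, down, right, up, right, right, down, left, down, right, right, right, right
Counts: {'down': 9, 'right': 9, 'up': 2, 'left': 2}
Most common: down and right (tied at 9 times each)

Solution:

┌───────────────┐
│A              │
│ ┌─┐ ╶─────────┤
│↓│ │           │
│ │ └─┬───┬───╴ │
│↓│↱ ↓│   │     │
│ ╵ ╷ │ ╷ │ ╶─┬─┤
│↳ ↑│↓│ │ │   │ │
├─┬─┘ │ └─┼─╴ │ │
│ │↓ ↲│   │   │ │
│ │ ┌─┴─╴ ├───┘ │
│ │↓│↱ → ↓│     │
│ │ ╵ ┌─╴ │ ╷ ╶─┤
│ │↳ ↑│↓ ↲│ │   │
│ └───┘ ╶─┴─┴─╴ │
│      ↳ → → → B│
└───────────────┘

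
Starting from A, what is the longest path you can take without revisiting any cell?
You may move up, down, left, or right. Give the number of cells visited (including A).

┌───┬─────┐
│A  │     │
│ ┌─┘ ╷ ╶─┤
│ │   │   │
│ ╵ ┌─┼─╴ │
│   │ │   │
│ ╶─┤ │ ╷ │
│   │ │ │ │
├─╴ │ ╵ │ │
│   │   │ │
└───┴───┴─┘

Finding longest simple path using DFS:
Start: (0, 0)
Longest path visits 17 cells
Path: A → down → down → right → up → right → up → right → down → right → down → left → down → down → left → up → up

Solution:

┌───┬─────┐
│A  │↱ ↓  │
│ ┌─┘ ╷ ╶─┤
│↓│↱ ↑│↳ ↓│
│ ╵ ┌─┼─╴ │
│↳ ↑│B│↓ ↲│
│ ╶─┤ │ ╷ │
│   │↑│↓│ │
├─╴ │ ╵ │ │
│   │↑ ↲│ │
└───┴───┴─┘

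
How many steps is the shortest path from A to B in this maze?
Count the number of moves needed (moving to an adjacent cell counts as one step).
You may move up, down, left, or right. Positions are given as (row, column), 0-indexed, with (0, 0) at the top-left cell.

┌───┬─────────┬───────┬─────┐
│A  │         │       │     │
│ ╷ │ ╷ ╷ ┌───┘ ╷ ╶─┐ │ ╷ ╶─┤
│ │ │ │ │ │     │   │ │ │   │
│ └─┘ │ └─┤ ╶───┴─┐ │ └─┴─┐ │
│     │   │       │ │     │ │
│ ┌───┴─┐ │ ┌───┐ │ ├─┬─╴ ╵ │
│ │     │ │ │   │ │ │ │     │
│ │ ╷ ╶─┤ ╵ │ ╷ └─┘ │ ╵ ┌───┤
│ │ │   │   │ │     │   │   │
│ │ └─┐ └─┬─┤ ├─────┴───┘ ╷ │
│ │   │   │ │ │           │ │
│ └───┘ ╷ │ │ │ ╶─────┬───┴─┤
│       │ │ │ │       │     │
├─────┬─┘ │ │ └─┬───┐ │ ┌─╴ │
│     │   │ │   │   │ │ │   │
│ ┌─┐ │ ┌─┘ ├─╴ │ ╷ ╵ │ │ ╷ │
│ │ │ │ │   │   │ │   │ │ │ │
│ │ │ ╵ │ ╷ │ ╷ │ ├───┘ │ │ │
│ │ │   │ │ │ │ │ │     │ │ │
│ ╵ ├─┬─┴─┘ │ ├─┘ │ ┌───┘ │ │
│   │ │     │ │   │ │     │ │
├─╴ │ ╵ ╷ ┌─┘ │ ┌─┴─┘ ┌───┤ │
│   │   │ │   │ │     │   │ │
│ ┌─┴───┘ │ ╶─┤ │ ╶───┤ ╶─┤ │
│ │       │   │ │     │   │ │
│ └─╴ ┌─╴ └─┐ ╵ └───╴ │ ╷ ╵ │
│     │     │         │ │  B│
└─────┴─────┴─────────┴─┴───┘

Using BFS to find shortest path:
Start: (0, 0), End: (13, 13)
Path found:
(0,0) → (1,0) → (2,0) → (2,1) → (2,2) → (1,2) → (0,2) → (0,3) → (1,3) → (2,3) → (2,4) → (3,4) → (4,4) → (4,5) → (3,5) → (2,5) → (1,5) → (1,6) → (1,7) → (0,7) → (0,8) → (1,8) → (1,9) → (2,9) → (3,9) → (4,9) → (4,8) → (4,7) → (3,7) → (3,6) → (4,6) → (5,6) → (6,6) → (7,6) → (7,7) → (8,7) → (8,6) → (9,6) → (10,6) → (11,6) → (11,5) → (12,5) → (12,6) → (13,6) → (13,7) → (13,8) → (13,9) → (13,10) → (12,10) → (12,9) → (12,8) → (11,8) → (11,9) → (11,10) → (10,10) → (10,11) → (10,12) → (9,12) → (8,12) → (7,12) → (7,13) → (8,13) → (9,13) → (10,13) → (11,13) → (12,13) → (13,13)
Number of steps: 66

Solution:

┌───┬─────────┬───────┬─────┐
│A  │↱ ↓      │↱ ↓    │     │
│ ╷ │ ╷ ╷ ┌───┘ ╷ ╶─┐ │ ╷ ╶─┤
│↓│ │↑│↓│ │↱ → ↑│↳ ↓│ │ │   │
│ └─┘ │ └─┤ ╶───┴─┐ │ └─┴─┐ │
│↳ → ↑│↳ ↓│↑      │↓│     │ │
│ ┌───┴─┐ │ ┌───┐ │ ├─┬─╴ ╵ │
│ │     │↓│↑│↓ ↰│ │↓│ │     │
│ │ ╷ ╶─┤ ╵ │ ╷ └─┘ │ ╵ ┌───┤
│ │ │   │↳ ↑│↓│↑ ← ↲│   │   │
│ │ └─┐ └─┬─┤ ├─────┴───┘ ╷ │
│ │   │   │ │↓│           │ │
│ └───┘ ╷ │ │ │ ╶─────┬───┴─┤
│       │ │ │↓│       │     │
├─────┬─┘ │ │ └─┬───┐ │ ┌─╴ │
│     │   │ │↳ ↓│   │ │ │↱ ↓│
│ ┌─┐ │ ┌─┘ ├─╴ │ ╷ ╵ │ │ ╷ │
│ │ │ │ │   │↓ ↲│ │   │ │↑│↓│
│ │ │ ╵ │ ╷ │ ╷ │ ├───┘ │ │ │
│ │ │   │ │ │↓│ │ │     │↑│↓│
│ ╵ ├─┬─┴─┘ │ ├─┘ │ ┌───┘ │ │
│   │ │     │↓│   │ │↱ → ↑│↓│
├─╴ │ ╵ ╷ ┌─┘ │ ┌─┴─┘ ┌───┤ │
│   │   │ │↓ ↲│ │↱ → ↑│   │↓│
│ ┌─┴───┘ │ ╶─┤ │ ╶───┤ ╶─┤ │
│ │       │↳ ↓│ │↑ ← ↰│   │↓│
│ └─╴ ┌─╴ └─┐ ╵ └───╴ │ ╷ ╵ │
│     │     │↳ → → → ↑│ │  B│
└─────┴─────┴─────────┴─┴───┘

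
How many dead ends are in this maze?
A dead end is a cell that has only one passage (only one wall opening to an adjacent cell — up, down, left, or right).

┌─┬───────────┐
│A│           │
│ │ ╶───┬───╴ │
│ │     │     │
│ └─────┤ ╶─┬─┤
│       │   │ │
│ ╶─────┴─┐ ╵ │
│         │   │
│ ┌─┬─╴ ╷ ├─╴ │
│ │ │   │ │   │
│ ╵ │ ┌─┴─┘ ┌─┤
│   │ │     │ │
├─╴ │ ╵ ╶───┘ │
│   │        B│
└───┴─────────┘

Checking each cell for number of passages:

Dead ends found at positions:
  (0, 0)
  (1, 3)
  (2, 3)
  (2, 6)
  (4, 1)
  (4, 4)
  (5, 6)
  (6, 0)
Total dead ends: 8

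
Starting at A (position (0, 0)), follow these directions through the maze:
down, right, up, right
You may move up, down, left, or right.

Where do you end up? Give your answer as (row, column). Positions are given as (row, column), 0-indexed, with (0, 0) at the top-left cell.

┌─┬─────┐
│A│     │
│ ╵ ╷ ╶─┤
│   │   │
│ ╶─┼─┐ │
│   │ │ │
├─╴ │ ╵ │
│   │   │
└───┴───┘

Following directions step by step:
Start: (0, 0)
  down: (0, 0) → (1, 0)
  right: (1, 0) → (1, 1)
  up: (1, 1) → (0, 1)
  right: (0, 1) → (0, 2)
Final position: (0, 2)

Path taken:

┌─┬─────┐
│A│↱ B  │
│ ╵ ╷ ╶─┤
│↳ ↑│   │
│ ╶─┼─┐ │
│   │ │ │
├─╴ │ ╵ │
│   │   │
└───┴───┘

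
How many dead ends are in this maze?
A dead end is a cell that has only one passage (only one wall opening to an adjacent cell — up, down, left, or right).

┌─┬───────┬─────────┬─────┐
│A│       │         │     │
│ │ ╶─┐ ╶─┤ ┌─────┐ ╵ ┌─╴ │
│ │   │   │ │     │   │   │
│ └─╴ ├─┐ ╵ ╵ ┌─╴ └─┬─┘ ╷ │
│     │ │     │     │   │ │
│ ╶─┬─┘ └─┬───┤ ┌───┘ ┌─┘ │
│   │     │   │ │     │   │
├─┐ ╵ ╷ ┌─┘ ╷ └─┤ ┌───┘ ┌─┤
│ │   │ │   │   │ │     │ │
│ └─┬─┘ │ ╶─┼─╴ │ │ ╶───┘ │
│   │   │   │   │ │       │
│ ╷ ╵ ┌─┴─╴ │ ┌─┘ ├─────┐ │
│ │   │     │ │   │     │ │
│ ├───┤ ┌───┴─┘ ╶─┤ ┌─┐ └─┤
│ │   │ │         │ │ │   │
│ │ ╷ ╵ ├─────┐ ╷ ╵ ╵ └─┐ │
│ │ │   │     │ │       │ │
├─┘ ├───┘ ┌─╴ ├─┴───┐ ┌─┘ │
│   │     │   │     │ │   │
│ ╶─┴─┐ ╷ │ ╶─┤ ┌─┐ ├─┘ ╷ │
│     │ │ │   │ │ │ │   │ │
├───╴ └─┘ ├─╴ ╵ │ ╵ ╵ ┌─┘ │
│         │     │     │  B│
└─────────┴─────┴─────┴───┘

Checking each cell for number of passages:

Dead ends found at positions:
  (0, 0)
  (0, 4)
  (2, 3)
  (2, 9)
  (3, 4)
  (3, 7)
  (4, 0)
  (4, 12)
  (6, 6)
  (6, 12)
  (7, 4)
  (7, 10)
  (8, 0)
  (8, 7)
  (8, 11)
  (9, 2)
  (9, 10)
  (10, 3)
  (10, 8)
  (11, 0)
  (11, 5)
  (11, 11)
Total dead ends: 22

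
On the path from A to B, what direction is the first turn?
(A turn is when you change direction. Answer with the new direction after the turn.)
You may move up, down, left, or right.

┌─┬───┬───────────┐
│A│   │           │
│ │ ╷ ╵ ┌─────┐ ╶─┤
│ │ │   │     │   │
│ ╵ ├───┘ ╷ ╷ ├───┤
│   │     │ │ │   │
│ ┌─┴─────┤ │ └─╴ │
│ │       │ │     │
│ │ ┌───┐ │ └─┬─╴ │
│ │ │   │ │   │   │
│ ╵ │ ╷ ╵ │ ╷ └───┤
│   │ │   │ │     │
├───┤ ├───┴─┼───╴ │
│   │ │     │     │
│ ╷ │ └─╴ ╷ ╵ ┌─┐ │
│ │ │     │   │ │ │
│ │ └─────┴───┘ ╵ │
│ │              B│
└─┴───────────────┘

Directions: down, down, down, down, down, right, up, up, right, right, right, down, down, left, up, left, down, down, down, right, right, up, right, down, right, up, right, right, down, down
First turn direction: right

Solution:

┌─┬───┬───────────┐
│A│   │           │
│ │ ╷ ╵ ┌─────┐ ╶─┤
│↓│ │   │     │   │
│ ╵ ├───┘ ╷ ╷ ├───┤
│↓  │     │ │ │   │
│ ┌─┴─────┤ │ └─╴ │
│↓│↱ → → ↓│ │     │
│ │ ┌───┐ │ └─┬─╴ │
│↓│↑│↓ ↰│↓│   │   │
│ ╵ │ ╷ ╵ │ ╷ └───┤
│↳ ↑│↓│↑ ↲│ │     │
├───┤ ├───┴─┼───╴ │
│   │↓│  ↱ ↓│↱ → ↓│
│ ╷ │ └─╴ ╷ ╵ ┌─┐ │
│ │ │↳ → ↑│↳ ↑│ │↓│
│ │ └─────┴───┘ ╵ │
│ │              B│
└─┴───────────────┘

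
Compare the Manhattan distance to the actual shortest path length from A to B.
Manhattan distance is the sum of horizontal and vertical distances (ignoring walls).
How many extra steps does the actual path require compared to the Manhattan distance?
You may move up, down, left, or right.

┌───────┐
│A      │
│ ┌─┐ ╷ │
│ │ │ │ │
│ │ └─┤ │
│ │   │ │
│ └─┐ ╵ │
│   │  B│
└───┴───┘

Manhattan distance: |3 - 0| + |3 - 0| = 6
Actual path length: 6
Extra steps: 6 - 6 = 0

Solution:

┌───────┐
│A → → ↓│
│ ┌─┐ ╷ │
│ │ │ │↓│
│ │ └─┤ │
│ │   │↓│
│ └─┐ ╵ │
│   │  B│
└───┴───┘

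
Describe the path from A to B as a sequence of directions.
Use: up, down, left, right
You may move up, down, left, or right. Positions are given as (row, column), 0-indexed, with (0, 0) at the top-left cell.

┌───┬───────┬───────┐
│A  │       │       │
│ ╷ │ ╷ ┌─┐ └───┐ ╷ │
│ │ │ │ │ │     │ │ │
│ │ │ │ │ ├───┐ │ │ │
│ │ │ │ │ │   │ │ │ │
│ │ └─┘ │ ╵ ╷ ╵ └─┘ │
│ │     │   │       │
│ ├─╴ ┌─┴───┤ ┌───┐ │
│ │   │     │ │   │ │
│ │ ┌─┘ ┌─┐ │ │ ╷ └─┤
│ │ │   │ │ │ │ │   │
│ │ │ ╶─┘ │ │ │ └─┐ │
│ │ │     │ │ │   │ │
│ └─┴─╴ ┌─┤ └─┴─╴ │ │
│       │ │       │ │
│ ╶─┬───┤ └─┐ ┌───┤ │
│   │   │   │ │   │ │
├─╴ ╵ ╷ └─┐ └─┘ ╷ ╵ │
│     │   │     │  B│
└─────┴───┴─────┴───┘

Finding the path and converting it to directions:
Path through cells: (0,0) → (1,0) → (2,0) → (3,0) → (4,0) → (5,0) → (6,0) → (7,0) → (7,1) → (7,2) → (7,3) → (6,3) → (6,2) → (5,2) → (5,3) → (4,3) → (4,4) → (4,5) → (5,5) → (6,5) → (7,5) → (7,6) → (7,7) → (7,8) → (6,8) → (6,7) → (5,7) → (4,7) → (4,8) → (5,8) → (5,9) → (6,9) → (7,9) → (8,9) → (9,9)
Directions: down, down, down, down, down, down, down, right, right, right, up, left, up, right, up, right, right, down, down, down, right, right, right, up, left, up, up, right, down, right, down, down, down, down

Solution:

┌───┬───────┬───────┐
│A  │       │       │
│ ╷ │ ╷ ┌─┐ └───┐ ╷ │
│↓│ │ │ │ │     │ │ │
│ │ │ │ │ ├───┐ │ │ │
│↓│ │ │ │ │   │ │ │ │
│ │ └─┘ │ ╵ ╷ ╵ └─┘ │
│↓│     │   │       │
│ ├─╴ ┌─┴───┤ ┌───┐ │
│↓│   │↱ → ↓│ │↱ ↓│ │
│ │ ┌─┘ ┌─┐ │ │ ╷ └─┤
│↓│ │↱ ↑│ │↓│ │↑│↳ ↓│
│ │ │ ╶─┘ │ │ │ └─┐ │
│↓│ │↑ ↰  │↓│ │↑ ↰│↓│
│ └─┴─╴ ┌─┤ └─┴─╴ │ │
│↳ → → ↑│ │↳ → → ↑│↓│
│ ╶─┬───┤ └─┐ ┌───┤ │
│   │   │   │ │   │↓│
├─╴ ╵ ╷ └─┐ └─┘ ╷ ╵ │
│     │   │     │  B│
└─────┴───┴─────┴───┘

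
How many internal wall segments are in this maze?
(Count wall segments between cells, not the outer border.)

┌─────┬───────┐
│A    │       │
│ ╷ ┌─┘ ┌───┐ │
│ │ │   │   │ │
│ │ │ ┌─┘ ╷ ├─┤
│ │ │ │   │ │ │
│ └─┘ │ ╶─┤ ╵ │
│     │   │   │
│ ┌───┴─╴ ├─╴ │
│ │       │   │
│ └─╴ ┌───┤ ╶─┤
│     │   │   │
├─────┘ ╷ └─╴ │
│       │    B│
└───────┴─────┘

Counting internal wall segments:
Total internal walls: 36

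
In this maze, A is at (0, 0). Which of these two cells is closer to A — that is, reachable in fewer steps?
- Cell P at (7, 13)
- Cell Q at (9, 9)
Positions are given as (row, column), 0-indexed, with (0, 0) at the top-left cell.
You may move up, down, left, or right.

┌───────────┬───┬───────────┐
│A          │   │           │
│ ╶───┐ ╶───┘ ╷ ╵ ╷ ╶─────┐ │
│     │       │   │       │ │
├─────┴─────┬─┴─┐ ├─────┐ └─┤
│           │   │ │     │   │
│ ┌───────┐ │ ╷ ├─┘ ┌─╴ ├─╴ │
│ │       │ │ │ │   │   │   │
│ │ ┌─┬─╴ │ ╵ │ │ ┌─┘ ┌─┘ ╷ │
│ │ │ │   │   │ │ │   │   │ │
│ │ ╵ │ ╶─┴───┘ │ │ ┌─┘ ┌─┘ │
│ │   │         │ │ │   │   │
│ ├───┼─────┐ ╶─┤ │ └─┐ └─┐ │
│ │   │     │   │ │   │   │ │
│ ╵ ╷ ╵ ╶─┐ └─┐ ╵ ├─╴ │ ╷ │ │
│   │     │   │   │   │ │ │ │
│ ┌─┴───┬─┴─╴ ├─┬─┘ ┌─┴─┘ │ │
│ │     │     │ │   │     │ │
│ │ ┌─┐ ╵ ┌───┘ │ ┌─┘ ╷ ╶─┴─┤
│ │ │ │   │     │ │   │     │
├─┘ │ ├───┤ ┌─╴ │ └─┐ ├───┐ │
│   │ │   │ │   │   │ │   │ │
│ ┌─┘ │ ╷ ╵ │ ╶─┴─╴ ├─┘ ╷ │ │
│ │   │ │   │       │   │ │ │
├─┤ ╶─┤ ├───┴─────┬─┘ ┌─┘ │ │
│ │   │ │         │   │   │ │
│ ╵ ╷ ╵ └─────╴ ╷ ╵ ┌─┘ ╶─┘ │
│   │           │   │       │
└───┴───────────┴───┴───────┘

Shortest path A → P at (7, 13): 24 steps
Shortest path A → Q at (9, 9): 32 steps

P is closer (24 steps vs 32 steps).

Path to P:

┌───────────┬───┬───────────┐
│A → → ↓    │↱ ↓│↱ ↓        │
│ ╶───┐ ╶───┘ ╷ ╵ ╷ ╶─────┐ │
│     │↳ → → ↑│↳ ↑│↳ → → ↓│ │
├─────┴─────┬─┴─┐ ├─────┐ └─┤
│           │   │ │     │↳ ↓│
│ ┌───────┐ │ ╷ ├─┘ ┌─╴ ├─╴ │
│ │       │ │ │ │   │   │  ↓│
│ │ ┌─┬─╴ │ ╵ │ │ ┌─┘ ┌─┘ ╷ │
│ │ │ │   │   │ │ │   │   │↓│
│ │ ╵ │ ╶─┴───┘ │ │ ┌─┘ ┌─┘ │
│ │   │         │ │ │   │  ↓│
│ ├───┼─────┐ ╶─┤ │ └─┐ └─┐ │
│ │   │     │   │ │   │   │↓│
│ ╵ ╷ ╵ ╶─┐ └─┐ ╵ ├─╴ │ ╷ │ │
│   │     │   │   │   │ │ │P│
│ ┌─┴───┬─┴─╴ ├─┬─┘ ┌─┴─┘ │ │
│ │     │     │ │   │     │ │
│ │ ┌─┐ ╵ ┌───┘ │ ┌─┘ ╷ ╶─┴─┤
│ │ │ │   │     │ │   │     │
├─┘ │ ├───┤ ┌─╴ │ └─┐ ├───┐ │
│   │ │   │ │   │   │ │   │ │
│ ┌─┘ │ ╷ ╵ │ ╶─┴─╴ ├─┘ ╷ │ │
│ │   │ │   │       │   │ │ │
├─┤ ╶─┤ ├───┴─────┬─┘ ┌─┘ │ │
│ │   │ │         │   │   │ │
│ ╵ ╷ ╵ └─────╴ ╷ ╵ ┌─┘ ╶─┘ │
│   │           │   │       │
└───┴───────────┴───┴───────┘

Path to Q:

┌───────────┬───┬───────────┐
│A → → ↓    │↱ ↓│↱ ↓        │
│ ╶───┐ ╶───┘ ╷ ╵ ╷ ╶─────┐ │
│     │↳ → → ↑│↳ ↑│↳ → → ↓│ │
├─────┴─────┬─┴─┐ ├─────┐ └─┤
│           │   │ │     │↳ ↓│
│ ┌───────┐ │ ╷ ├─┘ ┌─╴ ├─╴ │
│ │       │ │ │ │   │   │↓ ↲│
│ │ ┌─┬─╴ │ ╵ │ │ ┌─┘ ┌─┘ ╷ │
│ │ │ │   │   │ │ │   │↓ ↲│ │
│ │ ╵ │ ╶─┴───┘ │ │ ┌─┘ ┌─┘ │
│ │   │         │ │ │  ↓│   │
│ ├───┼─────┐ ╶─┤ │ └─┐ └─┐ │
│ │   │     │   │ │   │↳ ↓│ │
│ ╵ ╷ ╵ ╶─┐ └─┐ ╵ ├─╴ │ ╷ │ │
│   │     │   │   │   │ │↓│ │
│ ┌─┴───┬─┴─╴ ├─┬─┘ ┌─┴─┘ │ │
│ │     │     │ │   │↓ ← ↲│ │
│ │ ┌─┐ ╵ ┌───┘ │ ┌─┘ ╷ ╶─┴─┤
│ │ │ │   │     │ │Q ↲│     │
├─┘ │ ├───┤ ┌─╴ │ └─┐ ├───┐ │
│   │ │   │ │   │   │ │   │ │
│ ┌─┘ │ ╷ ╵ │ ╶─┴─╴ ├─┘ ╷ │ │
│ │   │ │   │       │   │ │ │
├─┤ ╶─┤ ├───┴─────┬─┘ ┌─┘ │ │
│ │   │ │         │   │   │ │
│ ╵ ╷ ╵ └─────╴ ╷ ╵ ┌─┘ ╶─┘ │
│   │           │   │       │
└───┴───────────┴───┴───────┘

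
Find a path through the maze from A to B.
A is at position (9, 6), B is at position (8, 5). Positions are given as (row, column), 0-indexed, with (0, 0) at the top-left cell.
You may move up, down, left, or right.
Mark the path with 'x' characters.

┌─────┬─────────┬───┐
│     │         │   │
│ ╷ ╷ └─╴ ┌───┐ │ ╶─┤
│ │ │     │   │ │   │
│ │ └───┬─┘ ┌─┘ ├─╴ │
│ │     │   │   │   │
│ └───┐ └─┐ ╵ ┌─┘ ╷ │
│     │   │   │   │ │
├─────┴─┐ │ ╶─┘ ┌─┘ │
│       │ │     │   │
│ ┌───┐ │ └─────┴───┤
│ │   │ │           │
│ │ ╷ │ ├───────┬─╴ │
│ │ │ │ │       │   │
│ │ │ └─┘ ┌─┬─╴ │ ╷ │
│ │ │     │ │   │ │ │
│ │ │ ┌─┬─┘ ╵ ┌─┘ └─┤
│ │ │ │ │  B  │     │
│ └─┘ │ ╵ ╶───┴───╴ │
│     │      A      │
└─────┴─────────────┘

Finding the shortest path from (9, 6) to (8, 5):
Path length: 4 steps
Directions: left → left → up → right

Solution:

┌─────┬─────────┬───┐
│     │         │   │
│ ╷ ╷ └─╴ ┌───┐ │ ╶─┤
│ │ │     │   │ │   │
│ │ └───┬─┘ ┌─┘ ├─╴ │
│ │     │   │   │   │
│ └───┐ └─┐ ╵ ┌─┘ ╷ │
│     │   │   │   │ │
├─────┴─┐ │ ╶─┘ ┌─┘ │
│       │ │     │   │
│ ┌───┐ │ └─────┴───┤
│ │   │ │           │
│ │ ╷ │ ├───────┬─╴ │
│ │ │ │ │       │   │
│ │ │ └─┘ ┌─┬─╴ │ ╷ │
│ │ │     │ │   │ │ │
│ │ │ ┌─┬─┘ ╵ ┌─┘ └─┤
│ │ │ │ │x B  │     │
│ └─┘ │ ╵ ╶───┴───╴ │
│     │  x x A      │
└─────┴─────────────┘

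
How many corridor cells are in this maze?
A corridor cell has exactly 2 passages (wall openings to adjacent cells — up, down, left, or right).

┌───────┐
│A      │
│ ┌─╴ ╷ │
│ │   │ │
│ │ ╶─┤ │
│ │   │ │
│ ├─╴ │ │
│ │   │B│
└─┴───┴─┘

Counting cells with exactly 2 passages:
Total corridor cells: 12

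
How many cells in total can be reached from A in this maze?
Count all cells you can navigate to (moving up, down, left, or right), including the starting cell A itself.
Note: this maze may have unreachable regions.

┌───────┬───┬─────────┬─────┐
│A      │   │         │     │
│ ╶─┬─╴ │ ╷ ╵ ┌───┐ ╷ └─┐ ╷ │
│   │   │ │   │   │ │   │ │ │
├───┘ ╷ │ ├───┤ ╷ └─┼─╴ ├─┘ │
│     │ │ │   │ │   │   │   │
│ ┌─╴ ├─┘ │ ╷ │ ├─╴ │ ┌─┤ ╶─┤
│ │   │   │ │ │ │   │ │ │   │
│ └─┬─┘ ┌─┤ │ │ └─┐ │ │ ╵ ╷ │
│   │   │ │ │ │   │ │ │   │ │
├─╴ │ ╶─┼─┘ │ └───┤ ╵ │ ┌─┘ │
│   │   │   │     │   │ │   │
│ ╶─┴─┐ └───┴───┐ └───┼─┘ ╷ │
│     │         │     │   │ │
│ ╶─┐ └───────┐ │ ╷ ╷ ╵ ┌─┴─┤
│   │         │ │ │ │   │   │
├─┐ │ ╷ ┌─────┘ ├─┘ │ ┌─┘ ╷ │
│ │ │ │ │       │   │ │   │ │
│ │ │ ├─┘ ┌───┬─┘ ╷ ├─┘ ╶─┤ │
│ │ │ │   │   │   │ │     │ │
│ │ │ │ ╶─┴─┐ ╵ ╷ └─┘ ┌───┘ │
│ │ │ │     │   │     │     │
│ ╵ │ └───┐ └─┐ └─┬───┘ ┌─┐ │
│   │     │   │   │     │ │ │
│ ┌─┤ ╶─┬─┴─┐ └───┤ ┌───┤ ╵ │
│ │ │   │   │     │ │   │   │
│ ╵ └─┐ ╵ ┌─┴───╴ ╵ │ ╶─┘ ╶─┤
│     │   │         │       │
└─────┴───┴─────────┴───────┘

Using BFS/flood-fill to find all reachable cells from A:
Maze size: 14 × 14 = 196 total cells
141 cell(s) are walled off and cannot be reached from A.
Reachable cells: 55

Reachable region (· marks reachable cells):

┌───────┬───┬─────────┬─────┐
│A · · ·│   │         │     │
│ ╶─┬─╴ │ ╷ ╵ ┌───┐ ╷ └─┐ ╷ │
│· ·│· ·│ │   │   │ │   │ │ │
├───┘ ╷ │ ├───┤ ╷ └─┼─╴ ├─┘ │
│· · ·│·│ │   │ │   │   │   │
│ ┌─╴ ├─┘ │ ╷ │ ├─╴ │ ┌─┤ ╶─┤
│·│· ·│   │ │ │ │   │ │ │   │
│ └─┬─┘ ┌─┤ │ │ └─┐ │ │ ╵ ╷ │
│· ·│   │ │ │ │   │ │ │   │ │
├─╴ │ ╶─┼─┘ │ └───┤ ╵ │ ┌─┘ │
│· ·│   │   │     │   │ │   │
│ ╶─┴─┐ └───┴───┐ └───┼─┘ ╷ │
│· · ·│         │     │   │ │
│ ╶─┐ └───────┐ │ ╷ ╷ ╵ ┌─┴─┤
│· ·│· · · · ·│ │ │ │   │   │
├─┐ │ ╷ ┌─────┘ ├─┘ │ ┌─┘ ╷ │
│·│·│·│·│       │   │ │   │ │
│ │ │ ├─┘ ┌───┬─┘ ╷ ├─┘ ╶─┤ │
│·│·│·│   │   │   │ │     │ │
│ │ │ │ ╶─┴─┐ ╵ ╷ └─┘ ┌───┘ │
│·│·│·│     │   │     │     │
│ ╵ │ └───┐ └─┐ └─┬───┘ ┌─┐ │
│· ·│· · ·│   │   │     │ │ │
│ ┌─┤ ╶─┬─┴─┐ └───┤ ┌───┤ ╵ │
│·│·│· ·│· ·│     │ │   │   │
│ ╵ └─┐ ╵ ┌─┴───╴ ╵ │ ╶─┘ ╶─┤
│· · ·│· ·│         │       │
└─────┴───┴─────────┴───────┘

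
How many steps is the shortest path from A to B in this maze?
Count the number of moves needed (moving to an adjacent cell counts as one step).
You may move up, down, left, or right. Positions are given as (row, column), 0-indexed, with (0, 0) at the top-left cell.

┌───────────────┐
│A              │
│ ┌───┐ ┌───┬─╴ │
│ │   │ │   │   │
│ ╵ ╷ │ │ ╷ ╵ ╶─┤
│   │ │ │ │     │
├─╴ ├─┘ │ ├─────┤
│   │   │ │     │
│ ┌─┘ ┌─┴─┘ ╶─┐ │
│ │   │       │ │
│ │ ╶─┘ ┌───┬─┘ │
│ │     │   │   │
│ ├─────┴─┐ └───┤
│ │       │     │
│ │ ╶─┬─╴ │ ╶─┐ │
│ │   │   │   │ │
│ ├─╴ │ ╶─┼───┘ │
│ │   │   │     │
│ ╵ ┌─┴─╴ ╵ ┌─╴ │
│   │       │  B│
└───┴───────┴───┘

Using BFS to find shortest path:
Start: (0, 0), End: (9, 7)
Path found:
(0,0) → (1,0) → (2,0) → (2,1) → (3,1) → (3,0) → (4,0) → (5,0) → (6,0) → (7,0) → (8,0) → (9,0) → (9,1) → (8,1) → (8,2) → (7,2) → (7,1) → (6,1) → (6,2) → (6,3) → (6,4) → (7,4) → (7,3) → (8,3) → (8,4) → (9,4) → (9,5) → (8,5) → (8,6) → (8,7) → (9,7)
Number of steps: 30

Solution:

┌───────────────┐
│A              │
│ ┌───┐ ┌───┬─╴ │
│↓│   │ │   │   │
│ ╵ ╷ │ │ ╷ ╵ ╶─┤
│↳ ↓│ │ │ │     │
├─╴ ├─┘ │ ├─────┤
│↓ ↲│   │ │     │
│ ┌─┘ ┌─┴─┘ ╶─┐ │
│↓│   │       │ │
│ │ ╶─┘ ┌───┬─┘ │
│↓│     │   │   │
│ ├─────┴─┐ └───┤
│↓│↱ → → ↓│     │
│ │ ╶─┬─╴ │ ╶─┐ │
│↓│↑ ↰│↓ ↲│   │ │
│ ├─╴ │ ╶─┼───┘ │
│↓│↱ ↑│↳ ↓│↱ → ↓│
│ ╵ ┌─┴─╴ ╵ ┌─╴ │
│↳ ↑│    ↳ ↑│  B│
└───┴───────┴───┘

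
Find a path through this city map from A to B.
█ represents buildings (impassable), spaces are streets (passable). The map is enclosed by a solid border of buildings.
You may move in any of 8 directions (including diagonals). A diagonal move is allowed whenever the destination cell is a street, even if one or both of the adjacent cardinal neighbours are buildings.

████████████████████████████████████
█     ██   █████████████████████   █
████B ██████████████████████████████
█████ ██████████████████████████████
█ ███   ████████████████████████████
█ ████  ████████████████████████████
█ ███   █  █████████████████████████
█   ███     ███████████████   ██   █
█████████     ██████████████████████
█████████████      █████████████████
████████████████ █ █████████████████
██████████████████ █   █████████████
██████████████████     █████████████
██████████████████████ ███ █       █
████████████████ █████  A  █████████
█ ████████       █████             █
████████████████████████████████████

Finding the shortest path from A to B:
Movement: 8-directional
Path length: 22 steps
Directions: left → up-left → up-left → left → left → up-left → up → up-left → left → left → left → left → up-left → left → left → left → up-left → up-left → up → up-left → up-left → up-left

Solution:

████████████████████████████████████
█     ██   █████████████████████   █
████B ██████████████████████████████
█████↖██████████████████████████████
█ ███ ↖ ████████████████████████████
█ ████ ↖████████████████████████████
█ ███  ↑█  █████████████████████████
█   ███ ↖   ███████████████   ██   █
█████████↖←←← ██████████████████████
█████████████↖←←←← █████████████████
████████████████ █↖█████████████████
██████████████████↑█   █████████████
██████████████████ ↖←← █████████████
██████████████████████↖███ █       █
████████████████ █████ ↖A  █████████
█ ████████       █████             █
████████████████████████████████████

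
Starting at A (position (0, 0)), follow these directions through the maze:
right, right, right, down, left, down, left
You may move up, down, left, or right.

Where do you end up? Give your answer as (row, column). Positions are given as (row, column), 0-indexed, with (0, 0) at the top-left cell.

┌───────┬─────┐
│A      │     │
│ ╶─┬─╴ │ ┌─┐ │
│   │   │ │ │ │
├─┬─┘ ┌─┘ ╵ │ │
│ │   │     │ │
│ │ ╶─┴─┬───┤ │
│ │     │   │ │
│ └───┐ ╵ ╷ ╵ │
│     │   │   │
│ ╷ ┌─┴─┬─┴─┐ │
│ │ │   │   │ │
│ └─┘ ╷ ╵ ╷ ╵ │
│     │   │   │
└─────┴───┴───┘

Following directions step by step:
Start: (0, 0)
  right: (0, 0) → (0, 1)
  right: (0, 1) → (0, 2)
  right: (0, 2) → (0, 3)
  down: (0, 3) → (1, 3)
  left: (1, 3) → (1, 2)
  down: (1, 2) → (2, 2)
  left: (2, 2) → (2, 1)
Final position: (2, 1)

Path taken:

┌───────┬─────┐
│A → → ↓│     │
│ ╶─┬─╴ │ ┌─┐ │
│   │↓ ↲│ │ │ │
├─┬─┘ ┌─┘ ╵ │ │
│ │B ↲│     │ │
│ │ ╶─┴─┬───┤ │
│ │     │   │ │
│ └───┐ ╵ ╷ ╵ │
│     │   │   │
│ ╷ ┌─┴─┬─┴─┐ │
│ │ │   │   │ │
│ └─┘ ╷ ╵ ╷ ╵ │
│     │   │   │
└─────┴───┴───┘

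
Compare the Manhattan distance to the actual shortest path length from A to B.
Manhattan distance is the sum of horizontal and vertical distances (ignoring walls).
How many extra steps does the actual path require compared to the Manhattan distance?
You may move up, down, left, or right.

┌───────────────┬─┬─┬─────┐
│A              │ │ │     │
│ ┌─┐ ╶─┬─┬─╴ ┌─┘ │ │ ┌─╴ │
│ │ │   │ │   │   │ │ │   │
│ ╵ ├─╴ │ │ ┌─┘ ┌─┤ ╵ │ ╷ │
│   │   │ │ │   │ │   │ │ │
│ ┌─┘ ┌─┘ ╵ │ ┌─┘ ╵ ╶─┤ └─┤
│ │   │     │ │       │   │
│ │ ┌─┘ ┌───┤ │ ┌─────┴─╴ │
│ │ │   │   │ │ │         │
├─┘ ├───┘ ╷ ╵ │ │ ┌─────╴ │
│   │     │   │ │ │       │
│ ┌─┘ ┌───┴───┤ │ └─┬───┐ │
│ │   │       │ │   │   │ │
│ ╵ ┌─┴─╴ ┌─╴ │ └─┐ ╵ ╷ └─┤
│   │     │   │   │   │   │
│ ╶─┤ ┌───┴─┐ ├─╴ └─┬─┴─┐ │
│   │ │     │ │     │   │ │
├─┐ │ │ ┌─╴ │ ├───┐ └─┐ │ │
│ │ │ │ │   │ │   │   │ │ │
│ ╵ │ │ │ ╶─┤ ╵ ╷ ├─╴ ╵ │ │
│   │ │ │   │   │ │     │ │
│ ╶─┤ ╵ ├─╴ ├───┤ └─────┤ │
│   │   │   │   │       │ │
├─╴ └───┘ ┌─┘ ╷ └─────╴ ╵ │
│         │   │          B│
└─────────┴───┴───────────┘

Manhattan distance: |12 - 0| + |12 - 0| = 24
Actual path length: 60
Extra steps: 60 - 24 = 36

Solution:

┌───────────────┬─┬─┬─────┐
│A → ↓          │ │ │     │
│ ┌─┐ ╶─┬─┬─╴ ┌─┘ │ │ ┌─╴ │
│ │ │↳ ↓│ │   │   │ │ │   │
│ ╵ ├─╴ │ │ ┌─┘ ┌─┤ ╵ │ ╷ │
│   │↓ ↲│ │ │   │ │   │ │ │
│ ┌─┘ ┌─┘ ╵ │ ┌─┘ ╵ ╶─┤ └─┤
│ │↓ ↲│     │ │       │   │
│ │ ┌─┘ ┌───┤ │ ┌─────┴─╴ │
│ │↓│   │   │ │ │         │
├─┘ ├───┘ ╷ ╵ │ │ ┌─────╴ │
│↓ ↲│     │   │ │ │       │
│ ┌─┘ ┌───┴───┤ │ └─┬───┐ │
│↓│   │  ↱ → ↓│ │   │   │ │
│ ╵ ┌─┴─╴ ┌─╴ │ └─┐ ╵ ╷ └─┤
│↓  │↱ → ↑│  ↓│   │   │   │
│ ╶─┤ ┌───┴─┐ ├─╴ └─┬─┴─┐ │
│↳ ↓│↑│↓ ← ↰│↓│     │   │ │
├─┐ │ │ ┌─╴ │ ├───┐ └─┐ │ │
│ │↓│↑│↓│↱ ↑│↓│↱ ↓│   │ │ │
│ ╵ │ │ │ ╶─┤ ╵ ╷ ├─╴ ╵ │ │
│↓ ↲│↑│↓│↑ ↰│↳ ↑│↓│     │ │
│ ╶─┤ ╵ ├─╴ ├───┤ └─────┤ │
│↳ ↓│↑ ↲│↱ ↑│   │↳ → → ↓│ │
├─╴ └───┘ ┌─┘ ╷ └─────╴ ╵ │
│  ↳ → → ↑│   │        ↳ B│
└─────────┴───┴───────────┘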